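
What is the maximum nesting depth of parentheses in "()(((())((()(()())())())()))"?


Input: "()(((())((()(()())())())()))"
Tracking depth:
  Position 0 '(': depth becomes 1
  Position 1 ')': depth becomes 0
  Position 2 '(': depth becomes 1
  Position 3 '(': depth becomes 2
  Position 4 '(': depth becomes 3
  Position 5 '(': depth becomes 4
  Position 6 ')': depth becomes 3
  Position 7 ')': depth becomes 2
  Position 8 '(': depth becomes 3
  Position 9 '(': depth becomes 4
  Position 10 '(': depth becomes 5
  Position 11 ')': depth becomes 4
  Position 12 '(': depth becomes 5
  Position 13 '(': depth becomes 6
  Position 14 ')': depth becomes 5
  Position 15 '(': depth becomes 6
  Position 16 ')': depth becomes 5
  Position 17 ')': depth becomes 4
  Position 18 '(': depth becomes 5
  Position 19 ')': depth becomes 4
  Position 20 ')': depth becomes 3
  Position 21 '(': depth becomes 4
  Position 22 ')': depth becomes 3
  Position 23 ')': depth becomes 2
  Position 24 '(': depth becomes 3
  Position 25 ')': depth becomes 2
  Position 26 ')': depth becomes 1
  Position 27 ')': depth becomes 0
Maximum depth reached: 6

6


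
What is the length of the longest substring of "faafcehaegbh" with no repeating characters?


Input: "faafcehaegbh"
Sliding window (track last position of each char):
  Position 0 ('f'): window [0,0] length 1 -- new best
  Position 1 ('a'): window [0,1] length 2 -- new best
  Position 2 ('a'): repeat (last at 1), move window start to 2
  Position 2 ('a'): window [2,2] length 1
  Position 3 ('f'): window [2,3] length 2
  Position 4 ('c'): window [2,4] length 3 -- new best
  Position 5 ('e'): window [2,5] length 4 -- new best
  Position 6 ('h'): window [2,6] length 5 -- new best
  Position 7 ('a'): repeat (last at 2), move window start to 3
  Position 7 ('a'): window [3,7] length 5
  Position 8 ('e'): repeat (last at 5), move window start to 6
  Position 8 ('e'): window [6,8] length 3
  Position 9 ('g'): window [6,9] length 4
  Position 10 ('b'): window [6,10] length 5
  Position 11 ('h'): repeat (last at 6), move window start to 7
  Position 11 ('h'): window [7,11] length 5
Longest substring with no repeats: "afceh" with length 5

5


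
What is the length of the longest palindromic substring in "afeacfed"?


Input: "afeacfed"
Checking substrings for palindromes:
  No multi-char palindromic substrings found
Longest palindromic substring: "a" with length 1

1


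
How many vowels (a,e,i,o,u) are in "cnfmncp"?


Input: cnfmncp
Checking each character:
  'c' at position 0: consonant
  'n' at position 1: consonant
  'f' at position 2: consonant
  'm' at position 3: consonant
  'n' at position 4: consonant
  'c' at position 5: consonant
  'p' at position 6: consonant
Total vowels: 0

0


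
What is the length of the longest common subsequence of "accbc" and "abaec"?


LCS of "accbc" and "abaec"
DP table:
           a    b    a    e    c
      0    0    0    0    0    0
  a   0    1    1    1    1    1
  c   0    1    1    1    1    2
  c   0    1    1    1    1    2
  b   0    1    2    2    2    2
  c   0    1    2    2    2    3
LCS length = dp[5][5] = 3

3


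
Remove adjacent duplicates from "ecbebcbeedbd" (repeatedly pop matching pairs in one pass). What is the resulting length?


Input: ecbebcbeedbd
Stack-based adjacent duplicate removal:
  Read 'e': push. Stack: e
  Read 'c': push. Stack: ec
  Read 'b': push. Stack: ecb
  Read 'e': push. Stack: ecbe
  Read 'b': push. Stack: ecbeb
  Read 'c': push. Stack: ecbebc
  Read 'b': push. Stack: ecbebcb
  Read 'e': push. Stack: ecbebcbe
  Read 'e': matches stack top 'e' => pop. Stack: ecbebcb
  Read 'd': push. Stack: ecbebcbd
  Read 'b': push. Stack: ecbebcbdb
  Read 'd': push. Stack: ecbebcbdbd
Final stack: "ecbebcbdbd" (length 10)

10


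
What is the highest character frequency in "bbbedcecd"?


Input: bbbedcecd
Character counts:
  'b': 3
  'c': 2
  'd': 2
  'e': 2
Maximum frequency: 3

3


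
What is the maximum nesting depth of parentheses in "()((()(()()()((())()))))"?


Input: "()((()(()()()((())()))))"
Tracking depth:
  Position 0 '(': depth becomes 1
  Position 1 ')': depth becomes 0
  Position 2 '(': depth becomes 1
  Position 3 '(': depth becomes 2
  Position 4 '(': depth becomes 3
  Position 5 ')': depth becomes 2
  Position 6 '(': depth becomes 3
  Position 7 '(': depth becomes 4
  Position 8 ')': depth becomes 3
  Position 9 '(': depth becomes 4
  Position 10 ')': depth becomes 3
  Position 11 '(': depth becomes 4
  Position 12 ')': depth becomes 3
  Position 13 '(': depth becomes 4
  Position 14 '(': depth becomes 5
  Position 15 '(': depth becomes 6
  Position 16 ')': depth becomes 5
  Position 17 ')': depth becomes 4
  Position 18 '(': depth becomes 5
  Position 19 ')': depth becomes 4
  Position 20 ')': depth becomes 3
  Position 21 ')': depth becomes 2
  Position 22 ')': depth becomes 1
  Position 23 ')': depth becomes 0
Maximum depth reached: 6

6


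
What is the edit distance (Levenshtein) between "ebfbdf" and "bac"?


Computing edit distance: "ebfbdf" -> "bac"
DP table:
           b    a    c
      0    1    2    3
  e   1    1    2    3
  b   2    1    2    3
  f   3    2    2    3
  b   4    3    3    3
  d   5    4    4    4
  f   6    5    5    5
Edit distance = dp[6][3] = 5

5


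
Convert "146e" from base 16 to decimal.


Input: "146e" in base 16
Positional expansion:
  Digit '1' (value 1) x 16^3 = 4096
  Digit '4' (value 4) x 16^2 = 1024
  Digit '6' (value 6) x 16^1 = 96
  Digit 'e' (value 14) x 16^0 = 14
Sum = 5230

5230


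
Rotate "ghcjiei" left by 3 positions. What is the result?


Input: "ghcjiei", rotate left by 3
First 3 characters: "ghc"
Remaining characters: "jiei"
Concatenate remaining + first: "jiei" + "ghc" = "jieighc"

jieighc


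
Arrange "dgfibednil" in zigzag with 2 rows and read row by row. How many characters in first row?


Zigzag "dgfibednil" into 2 rows:
Placing characters:
  'd' => row 0
  'g' => row 1
  'f' => row 0
  'i' => row 1
  'b' => row 0
  'e' => row 1
  'd' => row 0
  'n' => row 1
  'i' => row 0
  'l' => row 1
Rows:
  Row 0: "dfbdi"
  Row 1: "gienl"
First row length: 5

5


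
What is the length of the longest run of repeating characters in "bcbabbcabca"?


Input: "bcbabbcabca"
Scanning for longest run:
  Position 1 ('c'): new char, reset run to 1
  Position 2 ('b'): new char, reset run to 1
  Position 3 ('a'): new char, reset run to 1
  Position 4 ('b'): new char, reset run to 1
  Position 5 ('b'): continues run of 'b', length=2
  Position 6 ('c'): new char, reset run to 1
  Position 7 ('a'): new char, reset run to 1
  Position 8 ('b'): new char, reset run to 1
  Position 9 ('c'): new char, reset run to 1
  Position 10 ('a'): new char, reset run to 1
Longest run: 'b' with length 2

2


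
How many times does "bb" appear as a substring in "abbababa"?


Searching for "bb" in "abbababa"
Scanning each position:
  Position 0: "ab" => no
  Position 1: "bb" => MATCH
  Position 2: "ba" => no
  Position 3: "ab" => no
  Position 4: "ba" => no
  Position 5: "ab" => no
  Position 6: "ba" => no
Total occurrences: 1

1


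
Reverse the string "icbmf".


Input: icbmf
Reading characters right to left:
  Position 4: 'f'
  Position 3: 'm'
  Position 2: 'b'
  Position 1: 'c'
  Position 0: 'i'
Reversed: fmbci

fmbci


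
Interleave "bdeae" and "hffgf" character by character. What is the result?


Interleaving "bdeae" and "hffgf":
  Position 0: 'b' from first, 'h' from second => "bh"
  Position 1: 'd' from first, 'f' from second => "df"
  Position 2: 'e' from first, 'f' from second => "ef"
  Position 3: 'a' from first, 'g' from second => "ag"
  Position 4: 'e' from first, 'f' from second => "ef"
Result: bhdfefagef

bhdfefagef


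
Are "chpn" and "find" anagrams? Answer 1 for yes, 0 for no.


Strings: "chpn", "find"
Sorted first:  chnp
Sorted second: dfin
Differ at position 0: 'c' vs 'd' => not anagrams

0


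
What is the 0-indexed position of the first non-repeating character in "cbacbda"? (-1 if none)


Input: cbacbda
Character frequencies:
  'a': 2
  'b': 2
  'c': 2
  'd': 1
Scanning left to right for freq == 1:
  Position 0 ('c'): freq=2, skip
  Position 1 ('b'): freq=2, skip
  Position 2 ('a'): freq=2, skip
  Position 3 ('c'): freq=2, skip
  Position 4 ('b'): freq=2, skip
  Position 5 ('d'): unique! => answer = 5

5


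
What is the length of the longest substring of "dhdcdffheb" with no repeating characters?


Input: "dhdcdffheb"
Sliding window (track last position of each char):
  Position 0 ('d'): window [0,0] length 1 -- new best
  Position 1 ('h'): window [0,1] length 2 -- new best
  Position 2 ('d'): repeat (last at 0), move window start to 1
  Position 2 ('d'): window [1,2] length 2
  Position 3 ('c'): window [1,3] length 3 -- new best
  Position 4 ('d'): repeat (last at 2), move window start to 3
  Position 4 ('d'): window [3,4] length 2
  Position 5 ('f'): window [3,5] length 3
  Position 6 ('f'): repeat (last at 5), move window start to 6
  Position 6 ('f'): window [6,6] length 1
  Position 7 ('h'): window [6,7] length 2
  Position 8 ('e'): window [6,8] length 3
  Position 9 ('b'): window [6,9] length 4 -- new best
Longest substring with no repeats: "fheb" with length 4

4


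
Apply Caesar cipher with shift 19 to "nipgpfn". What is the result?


Caesar cipher: shift "nipgpfn" by 19
  'n' (pos 13) + 19 = pos 6 = 'g'
  'i' (pos 8) + 19 = pos 1 = 'b'
  'p' (pos 15) + 19 = pos 8 = 'i'
  'g' (pos 6) + 19 = pos 25 = 'z'
  'p' (pos 15) + 19 = pos 8 = 'i'
  'f' (pos 5) + 19 = pos 24 = 'y'
  'n' (pos 13) + 19 = pos 6 = 'g'
Result: gbiziyg

gbiziyg


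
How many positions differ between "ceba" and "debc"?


Comparing "ceba" and "debc" position by position:
  Position 0: 'c' vs 'd' => DIFFER
  Position 1: 'e' vs 'e' => same
  Position 2: 'b' vs 'b' => same
  Position 3: 'a' vs 'c' => DIFFER
Positions that differ: 2

2


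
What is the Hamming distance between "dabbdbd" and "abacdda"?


Comparing "dabbdbd" and "abacdda" position by position:
  Position 0: 'd' vs 'a' => differ
  Position 1: 'a' vs 'b' => differ
  Position 2: 'b' vs 'a' => differ
  Position 3: 'b' vs 'c' => differ
  Position 4: 'd' vs 'd' => same
  Position 5: 'b' vs 'd' => differ
  Position 6: 'd' vs 'a' => differ
Total differences (Hamming distance): 6

6


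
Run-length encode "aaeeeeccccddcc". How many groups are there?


Input: aaeeeeccccddcc
Scanning for consecutive runs:
  Group 1: 'a' x 2 (positions 0-1)
  Group 2: 'e' x 4 (positions 2-5)
  Group 3: 'c' x 4 (positions 6-9)
  Group 4: 'd' x 2 (positions 10-11)
  Group 5: 'c' x 2 (positions 12-13)
Total groups: 5

5


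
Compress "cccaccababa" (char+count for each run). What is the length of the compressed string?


Input: cccaccababa
Runs:
  'c' x 3 => "c3"
  'a' x 1 => "a1"
  'c' x 2 => "c2"
  'a' x 1 => "a1"
  'b' x 1 => "b1"
  'a' x 1 => "a1"
  'b' x 1 => "b1"
  'a' x 1 => "a1"
Compressed: "c3a1c2a1b1a1b1a1"
Compressed length: 16

16


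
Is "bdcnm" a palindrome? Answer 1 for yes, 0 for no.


Input: bdcnm
Reversed: mncdb
  Compare pos 0 ('b') with pos 4 ('m'): MISMATCH
  Compare pos 1 ('d') with pos 3 ('n'): MISMATCH
Result: not a palindrome

0


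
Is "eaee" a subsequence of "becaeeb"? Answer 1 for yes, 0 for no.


Check if "eaee" is a subsequence of "becaeeb"
Greedy scan:
  Position 0 ('b'): no match needed
  Position 1 ('e'): matches sub[0] = 'e'
  Position 2 ('c'): no match needed
  Position 3 ('a'): matches sub[1] = 'a'
  Position 4 ('e'): matches sub[2] = 'e'
  Position 5 ('e'): matches sub[3] = 'e'
  Position 6 ('b'): no match needed
All 4 characters matched => is a subsequence

1


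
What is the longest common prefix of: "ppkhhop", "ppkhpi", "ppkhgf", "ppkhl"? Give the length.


Words: ppkhhop, ppkhpi, ppkhgf, ppkhl
  Position 0: all 'p' => match
  Position 1: all 'p' => match
  Position 2: all 'k' => match
  Position 3: all 'h' => match
  Position 4: ('h', 'p', 'g', 'l') => mismatch, stop
LCP = "ppkh" (length 4)

4


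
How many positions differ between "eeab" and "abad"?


Comparing "eeab" and "abad" position by position:
  Position 0: 'e' vs 'a' => DIFFER
  Position 1: 'e' vs 'b' => DIFFER
  Position 2: 'a' vs 'a' => same
  Position 3: 'b' vs 'd' => DIFFER
Positions that differ: 3

3


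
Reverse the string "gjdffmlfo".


Input: gjdffmlfo
Reading characters right to left:
  Position 8: 'o'
  Position 7: 'f'
  Position 6: 'l'
  Position 5: 'm'
  Position 4: 'f'
  Position 3: 'f'
  Position 2: 'd'
  Position 1: 'j'
  Position 0: 'g'
Reversed: oflmffdjg

oflmffdjg


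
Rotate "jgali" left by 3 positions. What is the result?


Input: "jgali", rotate left by 3
First 3 characters: "jga"
Remaining characters: "li"
Concatenate remaining + first: "li" + "jga" = "lijga"

lijga


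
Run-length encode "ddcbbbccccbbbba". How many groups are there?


Input: ddcbbbccccbbbba
Scanning for consecutive runs:
  Group 1: 'd' x 2 (positions 0-1)
  Group 2: 'c' x 1 (positions 2-2)
  Group 3: 'b' x 3 (positions 3-5)
  Group 4: 'c' x 4 (positions 6-9)
  Group 5: 'b' x 4 (positions 10-13)
  Group 6: 'a' x 1 (positions 14-14)
Total groups: 6

6


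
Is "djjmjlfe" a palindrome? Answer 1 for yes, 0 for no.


Input: djjmjlfe
Reversed: efljmjjd
  Compare pos 0 ('d') with pos 7 ('e'): MISMATCH
  Compare pos 1 ('j') with pos 6 ('f'): MISMATCH
  Compare pos 2 ('j') with pos 5 ('l'): MISMATCH
  Compare pos 3 ('m') with pos 4 ('j'): MISMATCH
Result: not a palindrome

0


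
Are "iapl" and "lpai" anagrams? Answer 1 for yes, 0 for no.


Strings: "iapl", "lpai"
Sorted first:  ailp
Sorted second: ailp
Sorted forms match => anagrams

1


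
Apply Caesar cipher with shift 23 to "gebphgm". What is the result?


Caesar cipher: shift "gebphgm" by 23
  'g' (pos 6) + 23 = pos 3 = 'd'
  'e' (pos 4) + 23 = pos 1 = 'b'
  'b' (pos 1) + 23 = pos 24 = 'y'
  'p' (pos 15) + 23 = pos 12 = 'm'
  'h' (pos 7) + 23 = pos 4 = 'e'
  'g' (pos 6) + 23 = pos 3 = 'd'
  'm' (pos 12) + 23 = pos 9 = 'j'
Result: dbymedj

dbymedj


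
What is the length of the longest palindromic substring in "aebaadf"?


Input: "aebaadf"
Checking substrings for palindromes:
  [3:5] "aa" (len 2) => palindrome
Longest palindromic substring: "aa" with length 2

2


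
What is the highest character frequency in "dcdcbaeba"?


Input: dcdcbaeba
Character counts:
  'a': 2
  'b': 2
  'c': 2
  'd': 2
  'e': 1
Maximum frequency: 2

2


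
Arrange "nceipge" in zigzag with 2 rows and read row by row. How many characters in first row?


Zigzag "nceipge" into 2 rows:
Placing characters:
  'n' => row 0
  'c' => row 1
  'e' => row 0
  'i' => row 1
  'p' => row 0
  'g' => row 1
  'e' => row 0
Rows:
  Row 0: "nepe"
  Row 1: "cig"
First row length: 4

4


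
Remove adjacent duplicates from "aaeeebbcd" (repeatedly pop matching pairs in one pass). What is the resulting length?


Input: aaeeebbcd
Stack-based adjacent duplicate removal:
  Read 'a': push. Stack: a
  Read 'a': matches stack top 'a' => pop. Stack: (empty)
  Read 'e': push. Stack: e
  Read 'e': matches stack top 'e' => pop. Stack: (empty)
  Read 'e': push. Stack: e
  Read 'b': push. Stack: eb
  Read 'b': matches stack top 'b' => pop. Stack: e
  Read 'c': push. Stack: ec
  Read 'd': push. Stack: ecd
Final stack: "ecd" (length 3)

3


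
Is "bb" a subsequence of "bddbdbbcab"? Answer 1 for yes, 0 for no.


Check if "bb" is a subsequence of "bddbdbbcab"
Greedy scan:
  Position 0 ('b'): matches sub[0] = 'b'
  Position 1 ('d'): no match needed
  Position 2 ('d'): no match needed
  Position 3 ('b'): matches sub[1] = 'b'
  Position 4 ('d'): no match needed
  Position 5 ('b'): no match needed
  Position 6 ('b'): no match needed
  Position 7 ('c'): no match needed
  Position 8 ('a'): no match needed
  Position 9 ('b'): no match needed
All 2 characters matched => is a subsequence

1


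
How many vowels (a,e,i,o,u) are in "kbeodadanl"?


Input: kbeodadanl
Checking each character:
  'k' at position 0: consonant
  'b' at position 1: consonant
  'e' at position 2: vowel (running total: 1)
  'o' at position 3: vowel (running total: 2)
  'd' at position 4: consonant
  'a' at position 5: vowel (running total: 3)
  'd' at position 6: consonant
  'a' at position 7: vowel (running total: 4)
  'n' at position 8: consonant
  'l' at position 9: consonant
Total vowels: 4

4


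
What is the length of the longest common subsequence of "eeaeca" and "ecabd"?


LCS of "eeaeca" and "ecabd"
DP table:
           e    c    a    b    d
      0    0    0    0    0    0
  e   0    1    1    1    1    1
  e   0    1    1    1    1    1
  a   0    1    1    2    2    2
  e   0    1    1    2    2    2
  c   0    1    2    2    2    2
  a   0    1    2    3    3    3
LCS length = dp[6][5] = 3

3


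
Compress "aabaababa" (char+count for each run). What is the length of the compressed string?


Input: aabaababa
Runs:
  'a' x 2 => "a2"
  'b' x 1 => "b1"
  'a' x 2 => "a2"
  'b' x 1 => "b1"
  'a' x 1 => "a1"
  'b' x 1 => "b1"
  'a' x 1 => "a1"
Compressed: "a2b1a2b1a1b1a1"
Compressed length: 14

14


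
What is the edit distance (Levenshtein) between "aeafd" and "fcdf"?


Computing edit distance: "aeafd" -> "fcdf"
DP table:
           f    c    d    f
      0    1    2    3    4
  a   1    1    2    3    4
  e   2    2    2    3    4
  a   3    3    3    3    4
  f   4    3    4    4    3
  d   5    4    4    4    4
Edit distance = dp[5][4] = 4

4


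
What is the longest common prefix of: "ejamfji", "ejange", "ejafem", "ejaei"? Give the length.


Words: ejamfji, ejange, ejafem, ejaei
  Position 0: all 'e' => match
  Position 1: all 'j' => match
  Position 2: all 'a' => match
  Position 3: ('m', 'n', 'f', 'e') => mismatch, stop
LCP = "eja" (length 3)

3


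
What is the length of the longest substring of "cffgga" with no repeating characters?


Input: "cffgga"
Sliding window (track last position of each char):
  Position 0 ('c'): window [0,0] length 1 -- new best
  Position 1 ('f'): window [0,1] length 2 -- new best
  Position 2 ('f'): repeat (last at 1), move window start to 2
  Position 2 ('f'): window [2,2] length 1
  Position 3 ('g'): window [2,3] length 2
  Position 4 ('g'): repeat (last at 3), move window start to 4
  Position 4 ('g'): window [4,4] length 1
  Position 5 ('a'): window [4,5] length 2
Longest substring with no repeats: "cf" with length 2

2


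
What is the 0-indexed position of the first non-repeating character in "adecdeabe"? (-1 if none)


Input: adecdeabe
Character frequencies:
  'a': 2
  'b': 1
  'c': 1
  'd': 2
  'e': 3
Scanning left to right for freq == 1:
  Position 0 ('a'): freq=2, skip
  Position 1 ('d'): freq=2, skip
  Position 2 ('e'): freq=3, skip
  Position 3 ('c'): unique! => answer = 3

3


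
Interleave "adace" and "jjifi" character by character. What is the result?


Interleaving "adace" and "jjifi":
  Position 0: 'a' from first, 'j' from second => "aj"
  Position 1: 'd' from first, 'j' from second => "dj"
  Position 2: 'a' from first, 'i' from second => "ai"
  Position 3: 'c' from first, 'f' from second => "cf"
  Position 4: 'e' from first, 'i' from second => "ei"
Result: ajdjaicfei

ajdjaicfei


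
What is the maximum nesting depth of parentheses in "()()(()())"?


Input: "()()(()())"
Tracking depth:
  Position 0 '(': depth becomes 1
  Position 1 ')': depth becomes 0
  Position 2 '(': depth becomes 1
  Position 3 ')': depth becomes 0
  Position 4 '(': depth becomes 1
  Position 5 '(': depth becomes 2
  Position 6 ')': depth becomes 1
  Position 7 '(': depth becomes 2
  Position 8 ')': depth becomes 1
  Position 9 ')': depth becomes 0
Maximum depth reached: 2

2


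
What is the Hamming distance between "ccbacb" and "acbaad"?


Comparing "ccbacb" and "acbaad" position by position:
  Position 0: 'c' vs 'a' => differ
  Position 1: 'c' vs 'c' => same
  Position 2: 'b' vs 'b' => same
  Position 3: 'a' vs 'a' => same
  Position 4: 'c' vs 'a' => differ
  Position 5: 'b' vs 'd' => differ
Total differences (Hamming distance): 3

3


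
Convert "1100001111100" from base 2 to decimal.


Input: "1100001111100" in base 2
Positional expansion:
  Digit '1' (value 1) x 2^12 = 4096
  Digit '1' (value 1) x 2^11 = 2048
  Digit '0' (value 0) x 2^10 = 0
  Digit '0' (value 0) x 2^9 = 0
  Digit '0' (value 0) x 2^8 = 0
  Digit '0' (value 0) x 2^7 = 0
  Digit '1' (value 1) x 2^6 = 64
  Digit '1' (value 1) x 2^5 = 32
  Digit '1' (value 1) x 2^4 = 16
  Digit '1' (value 1) x 2^3 = 8
  Digit '1' (value 1) x 2^2 = 4
  Digit '0' (value 0) x 2^1 = 0
  Digit '0' (value 0) x 2^0 = 0
Sum = 6268

6268


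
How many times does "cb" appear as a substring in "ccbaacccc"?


Searching for "cb" in "ccbaacccc"
Scanning each position:
  Position 0: "cc" => no
  Position 1: "cb" => MATCH
  Position 2: "ba" => no
  Position 3: "aa" => no
  Position 4: "ac" => no
  Position 5: "cc" => no
  Position 6: "cc" => no
  Position 7: "cc" => no
Total occurrences: 1

1


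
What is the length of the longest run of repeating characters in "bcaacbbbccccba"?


Input: "bcaacbbbccccba"
Scanning for longest run:
  Position 1 ('c'): new char, reset run to 1
  Position 2 ('a'): new char, reset run to 1
  Position 3 ('a'): continues run of 'a', length=2
  Position 4 ('c'): new char, reset run to 1
  Position 5 ('b'): new char, reset run to 1
  Position 6 ('b'): continues run of 'b', length=2
  Position 7 ('b'): continues run of 'b', length=3
  Position 8 ('c'): new char, reset run to 1
  Position 9 ('c'): continues run of 'c', length=2
  Position 10 ('c'): continues run of 'c', length=3
  Position 11 ('c'): continues run of 'c', length=4
  Position 12 ('b'): new char, reset run to 1
  Position 13 ('a'): new char, reset run to 1
Longest run: 'c' with length 4

4


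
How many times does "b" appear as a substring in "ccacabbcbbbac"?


Searching for "b" in "ccacabbcbbbac"
Scanning each position:
  Position 0: "c" => no
  Position 1: "c" => no
  Position 2: "a" => no
  Position 3: "c" => no
  Position 4: "a" => no
  Position 5: "b" => MATCH
  Position 6: "b" => MATCH
  Position 7: "c" => no
  Position 8: "b" => MATCH
  Position 9: "b" => MATCH
  Position 10: "b" => MATCH
  Position 11: "a" => no
  Position 12: "c" => no
Total occurrences: 5

5


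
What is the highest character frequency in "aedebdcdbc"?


Input: aedebdcdbc
Character counts:
  'a': 1
  'b': 2
  'c': 2
  'd': 3
  'e': 2
Maximum frequency: 3

3


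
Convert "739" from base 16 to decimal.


Input: "739" in base 16
Positional expansion:
  Digit '7' (value 7) x 16^2 = 1792
  Digit '3' (value 3) x 16^1 = 48
  Digit '9' (value 9) x 16^0 = 9
Sum = 1849

1849


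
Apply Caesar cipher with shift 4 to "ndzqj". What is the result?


Caesar cipher: shift "ndzqj" by 4
  'n' (pos 13) + 4 = pos 17 = 'r'
  'd' (pos 3) + 4 = pos 7 = 'h'
  'z' (pos 25) + 4 = pos 3 = 'd'
  'q' (pos 16) + 4 = pos 20 = 'u'
  'j' (pos 9) + 4 = pos 13 = 'n'
Result: rhdun

rhdun


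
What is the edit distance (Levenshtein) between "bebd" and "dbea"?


Computing edit distance: "bebd" -> "dbea"
DP table:
           d    b    e    a
      0    1    2    3    4
  b   1    1    1    2    3
  e   2    2    2    1    2
  b   3    3    2    2    2
  d   4    3    3    3    3
Edit distance = dp[4][4] = 3

3


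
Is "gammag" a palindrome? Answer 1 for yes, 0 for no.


Input: gammag
Reversed: gammag
  Compare pos 0 ('g') with pos 5 ('g'): match
  Compare pos 1 ('a') with pos 4 ('a'): match
  Compare pos 2 ('m') with pos 3 ('m'): match
Result: palindrome

1


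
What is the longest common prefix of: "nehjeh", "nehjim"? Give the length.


Words: nehjeh, nehjim
  Position 0: all 'n' => match
  Position 1: all 'e' => match
  Position 2: all 'h' => match
  Position 3: all 'j' => match
  Position 4: ('e', 'i') => mismatch, stop
LCP = "nehj" (length 4)

4


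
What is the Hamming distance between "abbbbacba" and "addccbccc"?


Comparing "abbbbacba" and "addccbccc" position by position:
  Position 0: 'a' vs 'a' => same
  Position 1: 'b' vs 'd' => differ
  Position 2: 'b' vs 'd' => differ
  Position 3: 'b' vs 'c' => differ
  Position 4: 'b' vs 'c' => differ
  Position 5: 'a' vs 'b' => differ
  Position 6: 'c' vs 'c' => same
  Position 7: 'b' vs 'c' => differ
  Position 8: 'a' vs 'c' => differ
Total differences (Hamming distance): 7

7


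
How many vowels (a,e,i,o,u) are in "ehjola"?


Input: ehjola
Checking each character:
  'e' at position 0: vowel (running total: 1)
  'h' at position 1: consonant
  'j' at position 2: consonant
  'o' at position 3: vowel (running total: 2)
  'l' at position 4: consonant
  'a' at position 5: vowel (running total: 3)
Total vowels: 3

3


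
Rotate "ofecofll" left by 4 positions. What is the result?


Input: "ofecofll", rotate left by 4
First 4 characters: "ofec"
Remaining characters: "ofll"
Concatenate remaining + first: "ofll" + "ofec" = "ofllofec"

ofllofec


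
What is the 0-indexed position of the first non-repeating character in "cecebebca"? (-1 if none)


Input: cecebebca
Character frequencies:
  'a': 1
  'b': 2
  'c': 3
  'e': 3
Scanning left to right for freq == 1:
  Position 0 ('c'): freq=3, skip
  Position 1 ('e'): freq=3, skip
  Position 2 ('c'): freq=3, skip
  Position 3 ('e'): freq=3, skip
  Position 4 ('b'): freq=2, skip
  Position 5 ('e'): freq=3, skip
  Position 6 ('b'): freq=2, skip
  Position 7 ('c'): freq=3, skip
  Position 8 ('a'): unique! => answer = 8

8


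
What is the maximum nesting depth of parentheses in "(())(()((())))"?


Input: "(())(()((())))"
Tracking depth:
  Position 0 '(': depth becomes 1
  Position 1 '(': depth becomes 2
  Position 2 ')': depth becomes 1
  Position 3 ')': depth becomes 0
  Position 4 '(': depth becomes 1
  Position 5 '(': depth becomes 2
  Position 6 ')': depth becomes 1
  Position 7 '(': depth becomes 2
  Position 8 '(': depth becomes 3
  Position 9 '(': depth becomes 4
  Position 10 ')': depth becomes 3
  Position 11 ')': depth becomes 2
  Position 12 ')': depth becomes 1
  Position 13 ')': depth becomes 0
Maximum depth reached: 4

4


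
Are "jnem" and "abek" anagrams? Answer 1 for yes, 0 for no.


Strings: "jnem", "abek"
Sorted first:  ejmn
Sorted second: abek
Differ at position 0: 'e' vs 'a' => not anagrams

0


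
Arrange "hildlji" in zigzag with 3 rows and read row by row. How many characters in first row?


Zigzag "hildlji" into 3 rows:
Placing characters:
  'h' => row 0
  'i' => row 1
  'l' => row 2
  'd' => row 1
  'l' => row 0
  'j' => row 1
  'i' => row 2
Rows:
  Row 0: "hl"
  Row 1: "idj"
  Row 2: "li"
First row length: 2

2


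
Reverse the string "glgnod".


Input: glgnod
Reading characters right to left:
  Position 5: 'd'
  Position 4: 'o'
  Position 3: 'n'
  Position 2: 'g'
  Position 1: 'l'
  Position 0: 'g'
Reversed: donglg

donglg


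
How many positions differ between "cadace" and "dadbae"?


Comparing "cadace" and "dadbae" position by position:
  Position 0: 'c' vs 'd' => DIFFER
  Position 1: 'a' vs 'a' => same
  Position 2: 'd' vs 'd' => same
  Position 3: 'a' vs 'b' => DIFFER
  Position 4: 'c' vs 'a' => DIFFER
  Position 5: 'e' vs 'e' => same
Positions that differ: 3

3


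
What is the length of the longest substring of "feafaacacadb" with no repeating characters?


Input: "feafaacacadb"
Sliding window (track last position of each char):
  Position 0 ('f'): window [0,0] length 1 -- new best
  Position 1 ('e'): window [0,1] length 2 -- new best
  Position 2 ('a'): window [0,2] length 3 -- new best
  Position 3 ('f'): repeat (last at 0), move window start to 1
  Position 3 ('f'): window [1,3] length 3
  Position 4 ('a'): repeat (last at 2), move window start to 3
  Position 4 ('a'): window [3,4] length 2
  Position 5 ('a'): repeat (last at 4), move window start to 5
  Position 5 ('a'): window [5,5] length 1
  Position 6 ('c'): window [5,6] length 2
  Position 7 ('a'): repeat (last at 5), move window start to 6
  Position 7 ('a'): window [6,7] length 2
  Position 8 ('c'): repeat (last at 6), move window start to 7
  Position 8 ('c'): window [7,8] length 2
  Position 9 ('a'): repeat (last at 7), move window start to 8
  Position 9 ('a'): window [8,9] length 2
  Position 10 ('d'): window [8,10] length 3
  Position 11 ('b'): window [8,11] length 4 -- new best
Longest substring with no repeats: "cadb" with length 4

4


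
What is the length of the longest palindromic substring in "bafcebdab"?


Input: "bafcebdab"
Checking substrings for palindromes:
  No multi-char palindromic substrings found
Longest palindromic substring: "b" with length 1

1


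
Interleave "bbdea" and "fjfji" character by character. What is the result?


Interleaving "bbdea" and "fjfji":
  Position 0: 'b' from first, 'f' from second => "bf"
  Position 1: 'b' from first, 'j' from second => "bj"
  Position 2: 'd' from first, 'f' from second => "df"
  Position 3: 'e' from first, 'j' from second => "ej"
  Position 4: 'a' from first, 'i' from second => "ai"
Result: bfbjdfejai

bfbjdfejai


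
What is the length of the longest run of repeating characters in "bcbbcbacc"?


Input: "bcbbcbacc"
Scanning for longest run:
  Position 1 ('c'): new char, reset run to 1
  Position 2 ('b'): new char, reset run to 1
  Position 3 ('b'): continues run of 'b', length=2
  Position 4 ('c'): new char, reset run to 1
  Position 5 ('b'): new char, reset run to 1
  Position 6 ('a'): new char, reset run to 1
  Position 7 ('c'): new char, reset run to 1
  Position 8 ('c'): continues run of 'c', length=2
Longest run: 'b' with length 2

2


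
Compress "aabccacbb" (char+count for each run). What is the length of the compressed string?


Input: aabccacbb
Runs:
  'a' x 2 => "a2"
  'b' x 1 => "b1"
  'c' x 2 => "c2"
  'a' x 1 => "a1"
  'c' x 1 => "c1"
  'b' x 2 => "b2"
Compressed: "a2b1c2a1c1b2"
Compressed length: 12

12


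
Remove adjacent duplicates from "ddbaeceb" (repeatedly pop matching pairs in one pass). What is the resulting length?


Input: ddbaeceb
Stack-based adjacent duplicate removal:
  Read 'd': push. Stack: d
  Read 'd': matches stack top 'd' => pop. Stack: (empty)
  Read 'b': push. Stack: b
  Read 'a': push. Stack: ba
  Read 'e': push. Stack: bae
  Read 'c': push. Stack: baec
  Read 'e': push. Stack: baece
  Read 'b': push. Stack: baeceb
Final stack: "baeceb" (length 6)

6


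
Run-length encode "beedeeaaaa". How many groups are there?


Input: beedeeaaaa
Scanning for consecutive runs:
  Group 1: 'b' x 1 (positions 0-0)
  Group 2: 'e' x 2 (positions 1-2)
  Group 3: 'd' x 1 (positions 3-3)
  Group 4: 'e' x 2 (positions 4-5)
  Group 5: 'a' x 4 (positions 6-9)
Total groups: 5

5


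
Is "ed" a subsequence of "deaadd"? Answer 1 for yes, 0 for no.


Check if "ed" is a subsequence of "deaadd"
Greedy scan:
  Position 0 ('d'): no match needed
  Position 1 ('e'): matches sub[0] = 'e'
  Position 2 ('a'): no match needed
  Position 3 ('a'): no match needed
  Position 4 ('d'): matches sub[1] = 'd'
  Position 5 ('d'): no match needed
All 2 characters matched => is a subsequence

1


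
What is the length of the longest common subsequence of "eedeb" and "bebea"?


LCS of "eedeb" and "bebea"
DP table:
           b    e    b    e    a
      0    0    0    0    0    0
  e   0    0    1    1    1    1
  e   0    0    1    1    2    2
  d   0    0    1    1    2    2
  e   0    0    1    1    2    2
  b   0    1    1    2    2    2
LCS length = dp[5][5] = 2

2


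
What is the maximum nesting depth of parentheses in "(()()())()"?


Input: "(()()())()"
Tracking depth:
  Position 0 '(': depth becomes 1
  Position 1 '(': depth becomes 2
  Position 2 ')': depth becomes 1
  Position 3 '(': depth becomes 2
  Position 4 ')': depth becomes 1
  Position 5 '(': depth becomes 2
  Position 6 ')': depth becomes 1
  Position 7 ')': depth becomes 0
  Position 8 '(': depth becomes 1
  Position 9 ')': depth becomes 0
Maximum depth reached: 2

2


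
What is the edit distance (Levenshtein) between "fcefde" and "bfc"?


Computing edit distance: "fcefde" -> "bfc"
DP table:
           b    f    c
      0    1    2    3
  f   1    1    1    2
  c   2    2    2    1
  e   3    3    3    2
  f   4    4    3    3
  d   5    5    4    4
  e   6    6    5    5
Edit distance = dp[6][3] = 5

5


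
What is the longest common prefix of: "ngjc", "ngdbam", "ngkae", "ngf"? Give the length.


Words: ngjc, ngdbam, ngkae, ngf
  Position 0: all 'n' => match
  Position 1: all 'g' => match
  Position 2: ('j', 'd', 'k', 'f') => mismatch, stop
LCP = "ng" (length 2)

2


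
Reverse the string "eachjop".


Input: eachjop
Reading characters right to left:
  Position 6: 'p'
  Position 5: 'o'
  Position 4: 'j'
  Position 3: 'h'
  Position 2: 'c'
  Position 1: 'a'
  Position 0: 'e'
Reversed: pojhcae

pojhcae


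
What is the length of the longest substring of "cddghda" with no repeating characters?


Input: "cddghda"
Sliding window (track last position of each char):
  Position 0 ('c'): window [0,0] length 1 -- new best
  Position 1 ('d'): window [0,1] length 2 -- new best
  Position 2 ('d'): repeat (last at 1), move window start to 2
  Position 2 ('d'): window [2,2] length 1
  Position 3 ('g'): window [2,3] length 2
  Position 4 ('h'): window [2,4] length 3 -- new best
  Position 5 ('d'): repeat (last at 2), move window start to 3
  Position 5 ('d'): window [3,5] length 3
  Position 6 ('a'): window [3,6] length 4 -- new best
Longest substring with no repeats: "ghda" with length 4

4


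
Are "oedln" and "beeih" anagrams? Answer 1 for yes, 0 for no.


Strings: "oedln", "beeih"
Sorted first:  delno
Sorted second: beehi
Differ at position 0: 'd' vs 'b' => not anagrams

0


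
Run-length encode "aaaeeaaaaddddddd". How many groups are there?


Input: aaaeeaaaaddddddd
Scanning for consecutive runs:
  Group 1: 'a' x 3 (positions 0-2)
  Group 2: 'e' x 2 (positions 3-4)
  Group 3: 'a' x 4 (positions 5-8)
  Group 4: 'd' x 7 (positions 9-15)
Total groups: 4

4


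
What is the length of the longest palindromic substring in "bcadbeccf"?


Input: "bcadbeccf"
Checking substrings for palindromes:
  [6:8] "cc" (len 2) => palindrome
Longest palindromic substring: "cc" with length 2

2


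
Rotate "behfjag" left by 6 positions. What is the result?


Input: "behfjag", rotate left by 6
First 6 characters: "behfja"
Remaining characters: "g"
Concatenate remaining + first: "g" + "behfja" = "gbehfja"

gbehfja


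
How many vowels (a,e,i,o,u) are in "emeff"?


Input: emeff
Checking each character:
  'e' at position 0: vowel (running total: 1)
  'm' at position 1: consonant
  'e' at position 2: vowel (running total: 2)
  'f' at position 3: consonant
  'f' at position 4: consonant
Total vowels: 2

2


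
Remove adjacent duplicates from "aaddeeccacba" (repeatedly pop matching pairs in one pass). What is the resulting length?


Input: aaddeeccacba
Stack-based adjacent duplicate removal:
  Read 'a': push. Stack: a
  Read 'a': matches stack top 'a' => pop. Stack: (empty)
  Read 'd': push. Stack: d
  Read 'd': matches stack top 'd' => pop. Stack: (empty)
  Read 'e': push. Stack: e
  Read 'e': matches stack top 'e' => pop. Stack: (empty)
  Read 'c': push. Stack: c
  Read 'c': matches stack top 'c' => pop. Stack: (empty)
  Read 'a': push. Stack: a
  Read 'c': push. Stack: ac
  Read 'b': push. Stack: acb
  Read 'a': push. Stack: acba
Final stack: "acba" (length 4)

4


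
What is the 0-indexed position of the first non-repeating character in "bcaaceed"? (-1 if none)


Input: bcaaceed
Character frequencies:
  'a': 2
  'b': 1
  'c': 2
  'd': 1
  'e': 2
Scanning left to right for freq == 1:
  Position 0 ('b'): unique! => answer = 0

0


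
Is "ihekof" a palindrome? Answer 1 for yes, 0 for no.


Input: ihekof
Reversed: fokehi
  Compare pos 0 ('i') with pos 5 ('f'): MISMATCH
  Compare pos 1 ('h') with pos 4 ('o'): MISMATCH
  Compare pos 2 ('e') with pos 3 ('k'): MISMATCH
Result: not a palindrome

0


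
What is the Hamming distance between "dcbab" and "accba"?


Comparing "dcbab" and "accba" position by position:
  Position 0: 'd' vs 'a' => differ
  Position 1: 'c' vs 'c' => same
  Position 2: 'b' vs 'c' => differ
  Position 3: 'a' vs 'b' => differ
  Position 4: 'b' vs 'a' => differ
Total differences (Hamming distance): 4

4


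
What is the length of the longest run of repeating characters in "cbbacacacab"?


Input: "cbbacacacab"
Scanning for longest run:
  Position 1 ('b'): new char, reset run to 1
  Position 2 ('b'): continues run of 'b', length=2
  Position 3 ('a'): new char, reset run to 1
  Position 4 ('c'): new char, reset run to 1
  Position 5 ('a'): new char, reset run to 1
  Position 6 ('c'): new char, reset run to 1
  Position 7 ('a'): new char, reset run to 1
  Position 8 ('c'): new char, reset run to 1
  Position 9 ('a'): new char, reset run to 1
  Position 10 ('b'): new char, reset run to 1
Longest run: 'b' with length 2

2


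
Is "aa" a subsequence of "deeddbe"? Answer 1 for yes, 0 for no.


Check if "aa" is a subsequence of "deeddbe"
Greedy scan:
  Position 0 ('d'): no match needed
  Position 1 ('e'): no match needed
  Position 2 ('e'): no match needed
  Position 3 ('d'): no match needed
  Position 4 ('d'): no match needed
  Position 5 ('b'): no match needed
  Position 6 ('e'): no match needed
Only matched 0/2 characters => not a subsequence

0


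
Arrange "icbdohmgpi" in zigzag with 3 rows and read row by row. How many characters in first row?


Zigzag "icbdohmgpi" into 3 rows:
Placing characters:
  'i' => row 0
  'c' => row 1
  'b' => row 2
  'd' => row 1
  'o' => row 0
  'h' => row 1
  'm' => row 2
  'g' => row 1
  'p' => row 0
  'i' => row 1
Rows:
  Row 0: "iop"
  Row 1: "cdhgi"
  Row 2: "bm"
First row length: 3

3


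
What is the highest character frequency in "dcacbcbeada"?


Input: dcacbcbeada
Character counts:
  'a': 3
  'b': 2
  'c': 3
  'd': 2
  'e': 1
Maximum frequency: 3

3


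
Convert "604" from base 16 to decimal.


Input: "604" in base 16
Positional expansion:
  Digit '6' (value 6) x 16^2 = 1536
  Digit '0' (value 0) x 16^1 = 0
  Digit '4' (value 4) x 16^0 = 4
Sum = 1540

1540


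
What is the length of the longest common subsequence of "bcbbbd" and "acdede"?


LCS of "bcbbbd" and "acdede"
DP table:
           a    c    d    e    d    e
      0    0    0    0    0    0    0
  b   0    0    0    0    0    0    0
  c   0    0    1    1    1    1    1
  b   0    0    1    1    1    1    1
  b   0    0    1    1    1    1    1
  b   0    0    1    1    1    1    1
  d   0    0    1    2    2    2    2
LCS length = dp[6][6] = 2

2


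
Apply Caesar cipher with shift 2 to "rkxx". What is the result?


Caesar cipher: shift "rkxx" by 2
  'r' (pos 17) + 2 = pos 19 = 't'
  'k' (pos 10) + 2 = pos 12 = 'm'
  'x' (pos 23) + 2 = pos 25 = 'z'
  'x' (pos 23) + 2 = pos 25 = 'z'
Result: tmzz

tmzz


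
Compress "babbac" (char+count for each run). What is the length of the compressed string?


Input: babbac
Runs:
  'b' x 1 => "b1"
  'a' x 1 => "a1"
  'b' x 2 => "b2"
  'a' x 1 => "a1"
  'c' x 1 => "c1"
Compressed: "b1a1b2a1c1"
Compressed length: 10

10


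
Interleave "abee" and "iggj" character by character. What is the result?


Interleaving "abee" and "iggj":
  Position 0: 'a' from first, 'i' from second => "ai"
  Position 1: 'b' from first, 'g' from second => "bg"
  Position 2: 'e' from first, 'g' from second => "eg"
  Position 3: 'e' from first, 'j' from second => "ej"
Result: aibgegej

aibgegej


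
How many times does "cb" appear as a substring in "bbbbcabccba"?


Searching for "cb" in "bbbbcabccba"
Scanning each position:
  Position 0: "bb" => no
  Position 1: "bb" => no
  Position 2: "bb" => no
  Position 3: "bc" => no
  Position 4: "ca" => no
  Position 5: "ab" => no
  Position 6: "bc" => no
  Position 7: "cc" => no
  Position 8: "cb" => MATCH
  Position 9: "ba" => no
Total occurrences: 1

1


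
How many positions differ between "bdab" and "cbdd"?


Comparing "bdab" and "cbdd" position by position:
  Position 0: 'b' vs 'c' => DIFFER
  Position 1: 'd' vs 'b' => DIFFER
  Position 2: 'a' vs 'd' => DIFFER
  Position 3: 'b' vs 'd' => DIFFER
Positions that differ: 4

4
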